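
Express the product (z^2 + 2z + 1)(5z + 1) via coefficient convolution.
Ascending coefficients: a = [1, 2, 1], b = [1, 5]. c[0] = 1×1 = 1; c[1] = 1×5 + 2×1 = 7; c[2] = 2×5 + 1×1 = 11; c[3] = 1×5 = 5. Result coefficients: [1, 7, 11, 5] → 5z^3 + 11z^2 + 7z + 1

5z^3 + 11z^2 + 7z + 1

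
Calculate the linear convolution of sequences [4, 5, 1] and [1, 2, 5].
y[0] = 4×1 = 4; y[1] = 4×2 + 5×1 = 13; y[2] = 4×5 + 5×2 + 1×1 = 31; y[3] = 5×5 + 1×2 = 27; y[4] = 1×5 = 5

[4, 13, 31, 27, 5]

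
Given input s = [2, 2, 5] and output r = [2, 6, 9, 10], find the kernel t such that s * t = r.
Output length 4 = len(s) + len(t) - 1 ⇒ len(t) = 2. Solve t forward using t[k] = (r[k] - Σ_{i≥1} s[i]·t[k-i]) / s[0]: t[0] = r[0] / s[0] = 2 / 2 = 1; t[1] = (r[1] - 2×1) / s[0] = (6 - 2×1) / 2 = 2. So t = [1, 2]. Forward-check [2, 2, 5] * [1, 2]: r[0] = 2×1 = 2; r[1] = 2×2 + 2×1 = 6; r[2] = 2×2 + 5×1 = 9; r[3] = 5×2 = 10 → [2, 6, 9, 10] ✓

[1, 2]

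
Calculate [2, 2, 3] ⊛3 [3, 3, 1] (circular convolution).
Use y[k] = Σ_j f[j]·g[(k-j) mod 3]. y[0] = 2×3 + 2×1 + 3×3 = 17; y[1] = 2×3 + 2×3 + 3×1 = 15; y[2] = 2×1 + 2×3 + 3×3 = 17. Result: [17, 15, 17]

[17, 15, 17]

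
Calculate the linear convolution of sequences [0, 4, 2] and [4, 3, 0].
y[0] = 0×4 = 0; y[1] = 0×3 + 4×4 = 16; y[2] = 0×0 + 4×3 + 2×4 = 20; y[3] = 4×0 + 2×3 = 6; y[4] = 2×0 = 0

[0, 16, 20, 6, 0]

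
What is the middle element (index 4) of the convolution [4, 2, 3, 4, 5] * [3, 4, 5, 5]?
Use y[k] = Σ_i a[i]·b[k-i] at k=4. y[4] = 2×5 + 3×5 + 4×4 + 5×3 = 56

56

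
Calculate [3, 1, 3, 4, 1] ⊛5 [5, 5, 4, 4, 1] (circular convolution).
Use y[k] = Σ_j u[j]·v[(k-j) mod 5]. y[0] = 3×5 + 1×1 + 3×4 + 4×4 + 1×5 = 49; y[1] = 3×5 + 1×5 + 3×1 + 4×4 + 1×4 = 43; y[2] = 3×4 + 1×5 + 3×5 + 4×1 + 1×4 = 40; y[3] = 3×4 + 1×4 + 3×5 + 4×5 + 1×1 = 52; y[4] = 3×1 + 1×4 + 3×4 + 4×5 + 1×5 = 44. Result: [49, 43, 40, 52, 44]

[49, 43, 40, 52, 44]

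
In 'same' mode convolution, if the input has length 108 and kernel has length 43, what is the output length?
'Same' mode returns an output with the same length as the input: 108

108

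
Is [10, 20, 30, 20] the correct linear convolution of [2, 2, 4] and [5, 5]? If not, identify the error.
Recompute linear convolution of [2, 2, 4] and [5, 5]: y[0] = 2×5 = 10; y[1] = 2×5 + 2×5 = 20; y[2] = 2×5 + 4×5 = 30; y[3] = 4×5 = 20 → [10, 20, 30, 20]. Given [10, 20, 30, 20] matches, so answer: Yes

Yes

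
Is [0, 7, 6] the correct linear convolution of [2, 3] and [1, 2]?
Recompute linear convolution of [2, 3] and [1, 2]: y[0] = 2×1 = 2; y[1] = 2×2 + 3×1 = 7; y[2] = 3×2 = 6 → [2, 7, 6]. Compare to given [0, 7, 6]: they differ at index 0: given 0, correct 2, so answer: No

No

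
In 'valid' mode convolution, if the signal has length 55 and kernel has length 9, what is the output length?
'Valid' mode counts only positions where the kernel fully overlaps the signal: m - n + 1 = 55 - 9 + 1 = 47

47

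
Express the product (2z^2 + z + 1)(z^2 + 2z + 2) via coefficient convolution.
Ascending coefficients: a = [1, 1, 2], b = [2, 2, 1]. c[0] = 1×2 = 2; c[1] = 1×2 + 1×2 = 4; c[2] = 1×1 + 1×2 + 2×2 = 7; c[3] = 1×1 + 2×2 = 5; c[4] = 2×1 = 2. Result coefficients: [2, 4, 7, 5, 2] → 2z^4 + 5z^3 + 7z^2 + 4z + 2

2z^4 + 5z^3 + 7z^2 + 4z + 2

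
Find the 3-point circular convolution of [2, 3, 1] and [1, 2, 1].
Use y[k] = Σ_j u[j]·v[(k-j) mod 3]. y[0] = 2×1 + 3×1 + 1×2 = 7; y[1] = 2×2 + 3×1 + 1×1 = 8; y[2] = 2×1 + 3×2 + 1×1 = 9. Result: [7, 8, 9]

[7, 8, 9]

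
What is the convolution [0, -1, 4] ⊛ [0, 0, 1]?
y[0] = 0×0 = 0; y[1] = 0×0 + -1×0 = 0; y[2] = 0×1 + -1×0 + 4×0 = 0; y[3] = -1×1 + 4×0 = -1; y[4] = 4×1 = 4

[0, 0, 0, -1, 4]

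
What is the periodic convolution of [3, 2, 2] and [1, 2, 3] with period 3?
Use y[k] = Σ_j a[j]·b[(k-j) mod 3]. y[0] = 3×1 + 2×3 + 2×2 = 13; y[1] = 3×2 + 2×1 + 2×3 = 14; y[2] = 3×3 + 2×2 + 2×1 = 15. Result: [13, 14, 15]

[13, 14, 15]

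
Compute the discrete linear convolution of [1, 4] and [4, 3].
y[0] = 1×4 = 4; y[1] = 1×3 + 4×4 = 19; y[2] = 4×3 = 12

[4, 19, 12]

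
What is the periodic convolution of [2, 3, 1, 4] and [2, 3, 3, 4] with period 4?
Use y[k] = Σ_j u[j]·v[(k-j) mod 4]. y[0] = 2×2 + 3×4 + 1×3 + 4×3 = 31; y[1] = 2×3 + 3×2 + 1×4 + 4×3 = 28; y[2] = 2×3 + 3×3 + 1×2 + 4×4 = 33; y[3] = 2×4 + 3×3 + 1×3 + 4×2 = 28. Result: [31, 28, 33, 28]

[31, 28, 33, 28]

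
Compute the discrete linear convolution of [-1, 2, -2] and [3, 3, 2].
y[0] = -1×3 = -3; y[1] = -1×3 + 2×3 = 3; y[2] = -1×2 + 2×3 + -2×3 = -2; y[3] = 2×2 + -2×3 = -2; y[4] = -2×2 = -4

[-3, 3, -2, -2, -4]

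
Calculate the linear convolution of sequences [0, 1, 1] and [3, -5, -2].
y[0] = 0×3 = 0; y[1] = 0×-5 + 1×3 = 3; y[2] = 0×-2 + 1×-5 + 1×3 = -2; y[3] = 1×-2 + 1×-5 = -7; y[4] = 1×-2 = -2

[0, 3, -2, -7, -2]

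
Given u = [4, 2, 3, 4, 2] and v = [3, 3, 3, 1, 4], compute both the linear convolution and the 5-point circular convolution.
Linear: y_lin[0] = 4×3 = 12; y_lin[1] = 4×3 + 2×3 = 18; y_lin[2] = 4×3 + 2×3 + 3×3 = 27; y_lin[3] = 4×1 + 2×3 + 3×3 + 4×3 = 31; y_lin[4] = 4×4 + 2×1 + 3×3 + 4×3 + 2×3 = 45; y_lin[5] = 2×4 + 3×1 + 4×3 + 2×3 = 29; y_lin[6] = 3×4 + 4×1 + 2×3 = 22; y_lin[7] = 4×4 + 2×1 = 18; y_lin[8] = 2×4 = 8 → [12, 18, 27, 31, 45, 29, 22, 18, 8]. Circular (length 5): y[0] = 4×3 + 2×4 + 3×1 + 4×3 + 2×3 = 41; y[1] = 4×3 + 2×3 + 3×4 + 4×1 + 2×3 = 40; y[2] = 4×3 + 2×3 + 3×3 + 4×4 + 2×1 = 45; y[3] = 4×1 + 2×3 + 3×3 + 4×3 + 2×4 = 39; y[4] = 4×4 + 2×1 + 3×3 + 4×3 + 2×3 = 45 → [41, 40, 45, 39, 45]

Linear: [12, 18, 27, 31, 45, 29, 22, 18, 8], Circular: [41, 40, 45, 39, 45]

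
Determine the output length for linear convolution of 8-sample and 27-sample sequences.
Linear/full convolution length: m + n - 1 = 8 + 27 - 1 = 34

34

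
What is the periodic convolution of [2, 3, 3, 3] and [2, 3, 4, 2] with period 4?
Use y[k] = Σ_j f[j]·g[(k-j) mod 4]. y[0] = 2×2 + 3×2 + 3×4 + 3×3 = 31; y[1] = 2×3 + 3×2 + 3×2 + 3×4 = 30; y[2] = 2×4 + 3×3 + 3×2 + 3×2 = 29; y[3] = 2×2 + 3×4 + 3×3 + 3×2 = 31. Result: [31, 30, 29, 31]

[31, 30, 29, 31]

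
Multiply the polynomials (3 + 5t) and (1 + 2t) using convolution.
Ascending coefficients: a = [3, 5], b = [1, 2]. c[0] = 3×1 = 3; c[1] = 3×2 + 5×1 = 11; c[2] = 5×2 = 10. Result coefficients: [3, 11, 10] → 3 + 11t + 10t^2

3 + 11t + 10t^2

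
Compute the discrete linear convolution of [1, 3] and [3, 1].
y[0] = 1×3 = 3; y[1] = 1×1 + 3×3 = 10; y[2] = 3×1 = 3

[3, 10, 3]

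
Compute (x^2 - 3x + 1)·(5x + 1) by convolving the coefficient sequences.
Ascending coefficients: a = [1, -3, 1], b = [1, 5]. c[0] = 1×1 = 1; c[1] = 1×5 + -3×1 = 2; c[2] = -3×5 + 1×1 = -14; c[3] = 1×5 = 5. Result coefficients: [1, 2, -14, 5] → 5x^3 - 14x^2 + 2x + 1

5x^3 - 14x^2 + 2x + 1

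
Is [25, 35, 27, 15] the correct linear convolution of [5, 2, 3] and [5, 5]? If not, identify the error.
Recompute linear convolution of [5, 2, 3] and [5, 5]: y[0] = 5×5 = 25; y[1] = 5×5 + 2×5 = 35; y[2] = 2×5 + 3×5 = 25; y[3] = 3×5 = 15 → [25, 35, 25, 15]. Compare to given [25, 35, 27, 15]: they differ at index 2: given 27, correct 25, so answer: No

No. Error at index 2: given 27, correct 25.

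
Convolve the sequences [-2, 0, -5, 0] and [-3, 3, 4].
y[0] = -2×-3 = 6; y[1] = -2×3 + 0×-3 = -6; y[2] = -2×4 + 0×3 + -5×-3 = 7; y[3] = 0×4 + -5×3 + 0×-3 = -15; y[4] = -5×4 + 0×3 = -20; y[5] = 0×4 = 0

[6, -6, 7, -15, -20, 0]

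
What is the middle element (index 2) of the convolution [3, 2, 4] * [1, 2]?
Use y[k] = Σ_i a[i]·b[k-i] at k=2. y[2] = 2×2 + 4×1 = 8

8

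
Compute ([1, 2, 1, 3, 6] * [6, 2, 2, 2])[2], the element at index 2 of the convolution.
Use y[k] = Σ_i a[i]·b[k-i] at k=2. y[2] = 1×2 + 2×2 + 1×6 = 12

12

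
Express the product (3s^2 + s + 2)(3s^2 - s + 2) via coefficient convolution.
Ascending coefficients: a = [2, 1, 3], b = [2, -1, 3]. c[0] = 2×2 = 4; c[1] = 2×-1 + 1×2 = 0; c[2] = 2×3 + 1×-1 + 3×2 = 11; c[3] = 1×3 + 3×-1 = 0; c[4] = 3×3 = 9. Result coefficients: [4, 0, 11, 0, 9] → 9s^4 + 11s^2 + 4

9s^4 + 11s^2 + 4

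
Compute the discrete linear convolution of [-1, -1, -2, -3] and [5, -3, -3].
y[0] = -1×5 = -5; y[1] = -1×-3 + -1×5 = -2; y[2] = -1×-3 + -1×-3 + -2×5 = -4; y[3] = -1×-3 + -2×-3 + -3×5 = -6; y[4] = -2×-3 + -3×-3 = 15; y[5] = -3×-3 = 9

[-5, -2, -4, -6, 15, 9]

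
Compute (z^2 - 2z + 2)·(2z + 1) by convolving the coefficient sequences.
Ascending coefficients: a = [2, -2, 1], b = [1, 2]. c[0] = 2×1 = 2; c[1] = 2×2 + -2×1 = 2; c[2] = -2×2 + 1×1 = -3; c[3] = 1×2 = 2. Result coefficients: [2, 2, -3, 2] → 2z^3 - 3z^2 + 2z + 2

2z^3 - 3z^2 + 2z + 2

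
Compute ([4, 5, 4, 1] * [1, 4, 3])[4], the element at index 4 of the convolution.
Use y[k] = Σ_i a[i]·b[k-i] at k=4. y[4] = 4×3 + 1×4 = 16

16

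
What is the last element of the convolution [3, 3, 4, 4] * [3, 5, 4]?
Use y[k] = Σ_i a[i]·b[k-i] at k=5. y[5] = 4×4 = 16

16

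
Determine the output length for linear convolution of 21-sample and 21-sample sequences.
Linear/full convolution length: m + n - 1 = 21 + 21 - 1 = 41

41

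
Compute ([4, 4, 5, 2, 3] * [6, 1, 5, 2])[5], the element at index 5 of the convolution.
Use y[k] = Σ_i a[i]·b[k-i] at k=5. y[5] = 5×2 + 2×5 + 3×1 = 23

23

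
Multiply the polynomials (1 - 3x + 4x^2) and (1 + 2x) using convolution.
Ascending coefficients: a = [1, -3, 4], b = [1, 2]. c[0] = 1×1 = 1; c[1] = 1×2 + -3×1 = -1; c[2] = -3×2 + 4×1 = -2; c[3] = 4×2 = 8. Result coefficients: [1, -1, -2, 8] → 1 - x - 2x^2 + 8x^3

1 - x - 2x^2 + 8x^3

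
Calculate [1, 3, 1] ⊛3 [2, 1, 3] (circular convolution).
Use y[k] = Σ_j x[j]·h[(k-j) mod 3]. y[0] = 1×2 + 3×3 + 1×1 = 12; y[1] = 1×1 + 3×2 + 1×3 = 10; y[2] = 1×3 + 3×1 + 1×2 = 8. Result: [12, 10, 8]

[12, 10, 8]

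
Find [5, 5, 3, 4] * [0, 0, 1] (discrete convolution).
y[0] = 5×0 = 0; y[1] = 5×0 + 5×0 = 0; y[2] = 5×1 + 5×0 + 3×0 = 5; y[3] = 5×1 + 3×0 + 4×0 = 5; y[4] = 3×1 + 4×0 = 3; y[5] = 4×1 = 4

[0, 0, 5, 5, 3, 4]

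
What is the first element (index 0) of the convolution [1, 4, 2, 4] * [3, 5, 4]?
Use y[k] = Σ_i a[i]·b[k-i] at k=0. y[0] = 1×3 = 3

3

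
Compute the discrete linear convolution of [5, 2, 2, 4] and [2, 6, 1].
y[0] = 5×2 = 10; y[1] = 5×6 + 2×2 = 34; y[2] = 5×1 + 2×6 + 2×2 = 21; y[3] = 2×1 + 2×6 + 4×2 = 22; y[4] = 2×1 + 4×6 = 26; y[5] = 4×1 = 4

[10, 34, 21, 22, 26, 4]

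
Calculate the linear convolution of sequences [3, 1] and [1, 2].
y[0] = 3×1 = 3; y[1] = 3×2 + 1×1 = 7; y[2] = 1×2 = 2

[3, 7, 2]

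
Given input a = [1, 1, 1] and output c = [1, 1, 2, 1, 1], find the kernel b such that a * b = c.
Output length 5 = len(a) + len(b) - 1 ⇒ len(b) = 3. Solve b forward using b[k] = (c[k] - Σ_{i≥1} a[i]·b[k-i]) / a[0]: b[0] = c[0] / a[0] = 1 / 1 = 1; b[1] = (c[1] - 1×1) / a[0] = (1 - 1×1) / 1 = 0; b[2] = (c[2] - 1×0 - 1×1) / a[0] = (2 - 1×0 - 1×1) / 1 = 1. So b = [1, 0, 1]. Forward-check [1, 1, 1] * [1, 0, 1]: c[0] = 1×1 = 1; c[1] = 1×0 + 1×1 = 1; c[2] = 1×1 + 1×0 + 1×1 = 2; c[3] = 1×1 + 1×0 = 1; c[4] = 1×1 = 1 → [1, 1, 2, 1, 1] ✓

[1, 0, 1]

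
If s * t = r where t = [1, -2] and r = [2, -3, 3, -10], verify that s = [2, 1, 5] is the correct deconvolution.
Forward-compute [2, 1, 5] * [1, -2]: r[0] = 2×1 = 2; r[1] = 2×-2 + 1×1 = -3; r[2] = 1×-2 + 5×1 = 3; r[3] = 5×-2 = -10 → [2, -3, 3, -10]. Matches given r = [2, -3, 3, -10], so verified.

Verified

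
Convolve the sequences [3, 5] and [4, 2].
y[0] = 3×4 = 12; y[1] = 3×2 + 5×4 = 26; y[2] = 5×2 = 10

[12, 26, 10]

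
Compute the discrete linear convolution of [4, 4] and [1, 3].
y[0] = 4×1 = 4; y[1] = 4×3 + 4×1 = 16; y[2] = 4×3 = 12

[4, 16, 12]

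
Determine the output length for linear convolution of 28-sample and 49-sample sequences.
Linear/full convolution length: m + n - 1 = 28 + 49 - 1 = 76

76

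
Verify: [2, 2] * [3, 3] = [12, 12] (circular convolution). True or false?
Recompute circular convolution of [2, 2] and [3, 3]: y[0] = 2×3 + 2×3 = 12; y[1] = 2×3 + 2×3 = 12 → [12, 12]. Given [12, 12] matches, so answer: Yes

Yes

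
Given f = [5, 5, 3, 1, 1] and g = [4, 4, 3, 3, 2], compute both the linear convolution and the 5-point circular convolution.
Linear: y_lin[0] = 5×4 = 20; y_lin[1] = 5×4 + 5×4 = 40; y_lin[2] = 5×3 + 5×4 + 3×4 = 47; y_lin[3] = 5×3 + 5×3 + 3×4 + 1×4 = 46; y_lin[4] = 5×2 + 5×3 + 3×3 + 1×4 + 1×4 = 42; y_lin[5] = 5×2 + 3×3 + 1×3 + 1×4 = 26; y_lin[6] = 3×2 + 1×3 + 1×3 = 12; y_lin[7] = 1×2 + 1×3 = 5; y_lin[8] = 1×2 = 2 → [20, 40, 47, 46, 42, 26, 12, 5, 2]. Circular (length 5): y[0] = 5×4 + 5×2 + 3×3 + 1×3 + 1×4 = 46; y[1] = 5×4 + 5×4 + 3×2 + 1×3 + 1×3 = 52; y[2] = 5×3 + 5×4 + 3×4 + 1×2 + 1×3 = 52; y[3] = 5×3 + 5×3 + 3×4 + 1×4 + 1×2 = 48; y[4] = 5×2 + 5×3 + 3×3 + 1×4 + 1×4 = 42 → [46, 52, 52, 48, 42]

Linear: [20, 40, 47, 46, 42, 26, 12, 5, 2], Circular: [46, 52, 52, 48, 42]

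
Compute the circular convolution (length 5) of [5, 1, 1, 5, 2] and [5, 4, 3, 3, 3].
Use y[k] = Σ_j u[j]·v[(k-j) mod 5]. y[0] = 5×5 + 1×3 + 1×3 + 5×3 + 2×4 = 54; y[1] = 5×4 + 1×5 + 1×3 + 5×3 + 2×3 = 49; y[2] = 5×3 + 1×4 + 1×5 + 5×3 + 2×3 = 45; y[3] = 5×3 + 1×3 + 1×4 + 5×5 + 2×3 = 53; y[4] = 5×3 + 1×3 + 1×3 + 5×4 + 2×5 = 51. Result: [54, 49, 45, 53, 51]

[54, 49, 45, 53, 51]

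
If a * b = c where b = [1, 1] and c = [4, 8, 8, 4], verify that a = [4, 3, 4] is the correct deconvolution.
Forward-compute [4, 3, 4] * [1, 1]: c[0] = 4×1 = 4; c[1] = 4×1 + 3×1 = 7; c[2] = 3×1 + 4×1 = 7; c[3] = 4×1 = 4 → [4, 7, 7, 4]. Does not match given c = [4, 8, 8, 4].

Not verified. [4, 3, 4] * [1, 1] = [4, 7, 7, 4], which differs from [4, 8, 8, 4] at index 1.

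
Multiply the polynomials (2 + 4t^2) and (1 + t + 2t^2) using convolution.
Ascending coefficients: a = [2, 0, 4], b = [1, 1, 2]. c[0] = 2×1 = 2; c[1] = 2×1 + 0×1 = 2; c[2] = 2×2 + 0×1 + 4×1 = 8; c[3] = 0×2 + 4×1 = 4; c[4] = 4×2 = 8. Result coefficients: [2, 2, 8, 4, 8] → 2 + 2t + 8t^2 + 4t^3 + 8t^4

2 + 2t + 8t^2 + 4t^3 + 8t^4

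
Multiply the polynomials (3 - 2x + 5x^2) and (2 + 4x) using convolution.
Ascending coefficients: a = [3, -2, 5], b = [2, 4]. c[0] = 3×2 = 6; c[1] = 3×4 + -2×2 = 8; c[2] = -2×4 + 5×2 = 2; c[3] = 5×4 = 20. Result coefficients: [6, 8, 2, 20] → 6 + 8x + 2x^2 + 20x^3

6 + 8x + 2x^2 + 20x^3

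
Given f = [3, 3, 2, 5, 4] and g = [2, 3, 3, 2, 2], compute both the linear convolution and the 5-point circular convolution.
Linear: y_lin[0] = 3×2 = 6; y_lin[1] = 3×3 + 3×2 = 15; y_lin[2] = 3×3 + 3×3 + 2×2 = 22; y_lin[3] = 3×2 + 3×3 + 2×3 + 5×2 = 31; y_lin[4] = 3×2 + 3×2 + 2×3 + 5×3 + 4×2 = 41; y_lin[5] = 3×2 + 2×2 + 5×3 + 4×3 = 37; y_lin[6] = 2×2 + 5×2 + 4×3 = 26; y_lin[7] = 5×2 + 4×2 = 18; y_lin[8] = 4×2 = 8 → [6, 15, 22, 31, 41, 37, 26, 18, 8]. Circular (length 5): y[0] = 3×2 + 3×2 + 2×2 + 5×3 + 4×3 = 43; y[1] = 3×3 + 3×2 + 2×2 + 5×2 + 4×3 = 41; y[2] = 3×3 + 3×3 + 2×2 + 5×2 + 4×2 = 40; y[3] = 3×2 + 3×3 + 2×3 + 5×2 + 4×2 = 39; y[4] = 3×2 + 3×2 + 2×3 + 5×3 + 4×2 = 41 → [43, 41, 40, 39, 41]

Linear: [6, 15, 22, 31, 41, 37, 26, 18, 8], Circular: [43, 41, 40, 39, 41]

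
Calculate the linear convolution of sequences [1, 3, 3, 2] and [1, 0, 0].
y[0] = 1×1 = 1; y[1] = 1×0 + 3×1 = 3; y[2] = 1×0 + 3×0 + 3×1 = 3; y[3] = 3×0 + 3×0 + 2×1 = 2; y[4] = 3×0 + 2×0 = 0; y[5] = 2×0 = 0

[1, 3, 3, 2, 0, 0]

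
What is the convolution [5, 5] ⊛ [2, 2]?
y[0] = 5×2 = 10; y[1] = 5×2 + 5×2 = 20; y[2] = 5×2 = 10

[10, 20, 10]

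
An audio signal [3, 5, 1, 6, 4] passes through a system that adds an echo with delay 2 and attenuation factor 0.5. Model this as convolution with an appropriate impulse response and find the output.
Direct-path + delayed-attenuated-path model → impulse response h = [1, 0, 0.5] (1 at lag 0, 0.5 at lag 2). Output y[n] = x[n] + 0.5·x[n - 2] (with x[n] = 0 outside 0..4): y[0] = 3 + 0.5×0 = 3; y[1] = 5 + 0.5×0 = 5; y[2] = 1 + 0.5×3 = 2.5; y[3] = 6 + 0.5×5 = 8.5; y[4] = 4 + 0.5×1 = 4.5; y[5] = 0 + 0.5×6 = 3.0; y[6] = 0 + 0.5×4 = 2.0. So y = [3, 5, 2.5, 8.5, 4.5, 3.0, 2.0]

[3, 5, 2.5, 8.5, 4.5, 3.0, 2.0]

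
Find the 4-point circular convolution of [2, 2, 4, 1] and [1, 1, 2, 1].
Use y[k] = Σ_j x[j]·h[(k-j) mod 4]. y[0] = 2×1 + 2×1 + 4×2 + 1×1 = 13; y[1] = 2×1 + 2×1 + 4×1 + 1×2 = 10; y[2] = 2×2 + 2×1 + 4×1 + 1×1 = 11; y[3] = 2×1 + 2×2 + 4×1 + 1×1 = 11. Result: [13, 10, 11, 11]

[13, 10, 11, 11]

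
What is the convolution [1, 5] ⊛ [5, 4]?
y[0] = 1×5 = 5; y[1] = 1×4 + 5×5 = 29; y[2] = 5×4 = 20

[5, 29, 20]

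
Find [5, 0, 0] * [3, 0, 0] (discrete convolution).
y[0] = 5×3 = 15; y[1] = 5×0 + 0×3 = 0; y[2] = 5×0 + 0×0 + 0×3 = 0; y[3] = 0×0 + 0×0 = 0; y[4] = 0×0 = 0

[15, 0, 0, 0, 0]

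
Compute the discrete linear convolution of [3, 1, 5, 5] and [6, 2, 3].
y[0] = 3×6 = 18; y[1] = 3×2 + 1×6 = 12; y[2] = 3×3 + 1×2 + 5×6 = 41; y[3] = 1×3 + 5×2 + 5×6 = 43; y[4] = 5×3 + 5×2 = 25; y[5] = 5×3 = 15

[18, 12, 41, 43, 25, 15]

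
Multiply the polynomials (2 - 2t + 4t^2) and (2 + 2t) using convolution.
Ascending coefficients: a = [2, -2, 4], b = [2, 2]. c[0] = 2×2 = 4; c[1] = 2×2 + -2×2 = 0; c[2] = -2×2 + 4×2 = 4; c[3] = 4×2 = 8. Result coefficients: [4, 0, 4, 8] → 4 + 4t^2 + 8t^3

4 + 4t^2 + 8t^3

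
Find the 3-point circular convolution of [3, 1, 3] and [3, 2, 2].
Use y[k] = Σ_j u[j]·v[(k-j) mod 3]. y[0] = 3×3 + 1×2 + 3×2 = 17; y[1] = 3×2 + 1×3 + 3×2 = 15; y[2] = 3×2 + 1×2 + 3×3 = 17. Result: [17, 15, 17]

[17, 15, 17]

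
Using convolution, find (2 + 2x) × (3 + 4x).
Ascending coefficients: a = [2, 2], b = [3, 4]. c[0] = 2×3 = 6; c[1] = 2×4 + 2×3 = 14; c[2] = 2×4 = 8. Result coefficients: [6, 14, 8] → 6 + 14x + 8x^2

6 + 14x + 8x^2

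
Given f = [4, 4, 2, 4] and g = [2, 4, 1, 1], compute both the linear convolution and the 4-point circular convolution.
Linear: y_lin[0] = 4×2 = 8; y_lin[1] = 4×4 + 4×2 = 24; y_lin[2] = 4×1 + 4×4 + 2×2 = 24; y_lin[3] = 4×1 + 4×1 + 2×4 + 4×2 = 24; y_lin[4] = 4×1 + 2×1 + 4×4 = 22; y_lin[5] = 2×1 + 4×1 = 6; y_lin[6] = 4×1 = 4 → [8, 24, 24, 24, 22, 6, 4]. Circular (length 4): y[0] = 4×2 + 4×1 + 2×1 + 4×4 = 30; y[1] = 4×4 + 4×2 + 2×1 + 4×1 = 30; y[2] = 4×1 + 4×4 + 2×2 + 4×1 = 28; y[3] = 4×1 + 4×1 + 2×4 + 4×2 = 24 → [30, 30, 28, 24]

Linear: [8, 24, 24, 24, 22, 6, 4], Circular: [30, 30, 28, 24]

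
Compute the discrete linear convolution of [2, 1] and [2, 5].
y[0] = 2×2 = 4; y[1] = 2×5 + 1×2 = 12; y[2] = 1×5 = 5

[4, 12, 5]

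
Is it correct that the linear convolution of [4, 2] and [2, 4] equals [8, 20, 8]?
Recompute linear convolution of [4, 2] and [2, 4]: y[0] = 4×2 = 8; y[1] = 4×4 + 2×2 = 20; y[2] = 2×4 = 8 → [8, 20, 8]. Given [8, 20, 8] matches, so answer: Yes

Yes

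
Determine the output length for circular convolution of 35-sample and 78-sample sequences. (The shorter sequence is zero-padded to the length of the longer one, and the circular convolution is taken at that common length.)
Circular convolution (zero-padding the shorter input) has length max(m, n) = max(35, 78) = 78

78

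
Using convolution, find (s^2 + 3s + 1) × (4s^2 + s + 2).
Ascending coefficients: a = [1, 3, 1], b = [2, 1, 4]. c[0] = 1×2 = 2; c[1] = 1×1 + 3×2 = 7; c[2] = 1×4 + 3×1 + 1×2 = 9; c[3] = 3×4 + 1×1 = 13; c[4] = 1×4 = 4. Result coefficients: [2, 7, 9, 13, 4] → 4s^4 + 13s^3 + 9s^2 + 7s + 2

4s^4 + 13s^3 + 9s^2 + 7s + 2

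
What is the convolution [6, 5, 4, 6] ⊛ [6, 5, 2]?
y[0] = 6×6 = 36; y[1] = 6×5 + 5×6 = 60; y[2] = 6×2 + 5×5 + 4×6 = 61; y[3] = 5×2 + 4×5 + 6×6 = 66; y[4] = 4×2 + 6×5 = 38; y[5] = 6×2 = 12

[36, 60, 61, 66, 38, 12]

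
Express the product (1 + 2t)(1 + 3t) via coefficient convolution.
Ascending coefficients: a = [1, 2], b = [1, 3]. c[0] = 1×1 = 1; c[1] = 1×3 + 2×1 = 5; c[2] = 2×3 = 6. Result coefficients: [1, 5, 6] → 1 + 5t + 6t^2

1 + 5t + 6t^2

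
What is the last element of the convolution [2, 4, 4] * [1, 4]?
Use y[k] = Σ_i a[i]·b[k-i] at k=3. y[3] = 4×4 = 16

16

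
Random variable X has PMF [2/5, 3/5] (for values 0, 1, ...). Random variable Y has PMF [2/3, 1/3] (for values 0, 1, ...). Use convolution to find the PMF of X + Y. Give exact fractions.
P(X+Y=k) = Σ_i P(X=i)·P(Y=k-i) — a convolution of [2/5, 3/5] and [2/3, 1/3]. P(X+Y=0) = (2/5)×(2/3) = 4/15; P(X+Y=1) = (2/5)×(1/3) + (3/5)×(2/3) = 2/15 + 2/5 = 8/15; P(X+Y=2) = (3/5)×(1/3) = 1/5. PMF: [4/15, 8/15, 1/5] (sums to 1 ✓)

[4/15, 8/15, 1/5]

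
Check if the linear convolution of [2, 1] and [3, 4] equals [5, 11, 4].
Recompute linear convolution of [2, 1] and [3, 4]: y[0] = 2×3 = 6; y[1] = 2×4 + 1×3 = 11; y[2] = 1×4 = 4 → [6, 11, 4]. Compare to given [5, 11, 4]: they differ at index 0: given 5, correct 6, so answer: No

No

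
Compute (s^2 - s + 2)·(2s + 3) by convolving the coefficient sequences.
Ascending coefficients: a = [2, -1, 1], b = [3, 2]. c[0] = 2×3 = 6; c[1] = 2×2 + -1×3 = 1; c[2] = -1×2 + 1×3 = 1; c[3] = 1×2 = 2. Result coefficients: [6, 1, 1, 2] → 2s^3 + s^2 + s + 6

2s^3 + s^2 + s + 6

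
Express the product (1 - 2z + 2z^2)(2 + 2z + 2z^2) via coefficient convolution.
Ascending coefficients: a = [1, -2, 2], b = [2, 2, 2]. c[0] = 1×2 = 2; c[1] = 1×2 + -2×2 = -2; c[2] = 1×2 + -2×2 + 2×2 = 2; c[3] = -2×2 + 2×2 = 0; c[4] = 2×2 = 4. Result coefficients: [2, -2, 2, 0, 4] → 2 - 2z + 2z^2 + 4z^4

2 - 2z + 2z^2 + 4z^4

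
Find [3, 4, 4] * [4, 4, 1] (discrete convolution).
y[0] = 3×4 = 12; y[1] = 3×4 + 4×4 = 28; y[2] = 3×1 + 4×4 + 4×4 = 35; y[3] = 4×1 + 4×4 = 20; y[4] = 4×1 = 4

[12, 28, 35, 20, 4]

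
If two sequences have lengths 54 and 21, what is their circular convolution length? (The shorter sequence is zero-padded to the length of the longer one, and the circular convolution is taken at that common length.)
Circular convolution (zero-padding the shorter input) has length max(m, n) = max(54, 21) = 54

54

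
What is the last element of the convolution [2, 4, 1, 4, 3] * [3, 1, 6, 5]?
Use y[k] = Σ_i a[i]·b[k-i] at k=7. y[7] = 3×5 = 15

15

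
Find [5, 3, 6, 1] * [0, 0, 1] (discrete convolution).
y[0] = 5×0 = 0; y[1] = 5×0 + 3×0 = 0; y[2] = 5×1 + 3×0 + 6×0 = 5; y[3] = 3×1 + 6×0 + 1×0 = 3; y[4] = 6×1 + 1×0 = 6; y[5] = 1×1 = 1

[0, 0, 5, 3, 6, 1]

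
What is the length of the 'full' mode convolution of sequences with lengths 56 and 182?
Linear/full convolution length: m + n - 1 = 56 + 182 - 1 = 237

237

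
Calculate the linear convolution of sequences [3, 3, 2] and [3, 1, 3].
y[0] = 3×3 = 9; y[1] = 3×1 + 3×3 = 12; y[2] = 3×3 + 3×1 + 2×3 = 18; y[3] = 3×3 + 2×1 = 11; y[4] = 2×3 = 6

[9, 12, 18, 11, 6]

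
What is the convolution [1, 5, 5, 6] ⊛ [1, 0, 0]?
y[0] = 1×1 = 1; y[1] = 1×0 + 5×1 = 5; y[2] = 1×0 + 5×0 + 5×1 = 5; y[3] = 5×0 + 5×0 + 6×1 = 6; y[4] = 5×0 + 6×0 = 0; y[5] = 6×0 = 0

[1, 5, 5, 6, 0, 0]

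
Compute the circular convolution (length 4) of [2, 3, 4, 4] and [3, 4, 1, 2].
Use y[k] = Σ_j a[j]·b[(k-j) mod 4]. y[0] = 2×3 + 3×2 + 4×1 + 4×4 = 32; y[1] = 2×4 + 3×3 + 4×2 + 4×1 = 29; y[2] = 2×1 + 3×4 + 4×3 + 4×2 = 34; y[3] = 2×2 + 3×1 + 4×4 + 4×3 = 35. Result: [32, 29, 34, 35]

[32, 29, 34, 35]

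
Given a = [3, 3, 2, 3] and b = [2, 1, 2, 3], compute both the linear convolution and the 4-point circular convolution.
Linear: y_lin[0] = 3×2 = 6; y_lin[1] = 3×1 + 3×2 = 9; y_lin[2] = 3×2 + 3×1 + 2×2 = 13; y_lin[3] = 3×3 + 3×2 + 2×1 + 3×2 = 23; y_lin[4] = 3×3 + 2×2 + 3×1 = 16; y_lin[5] = 2×3 + 3×2 = 12; y_lin[6] = 3×3 = 9 → [6, 9, 13, 23, 16, 12, 9]. Circular (length 4): y[0] = 3×2 + 3×3 + 2×2 + 3×1 = 22; y[1] = 3×1 + 3×2 + 2×3 + 3×2 = 21; y[2] = 3×2 + 3×1 + 2×2 + 3×3 = 22; y[3] = 3×3 + 3×2 + 2×1 + 3×2 = 23 → [22, 21, 22, 23]

Linear: [6, 9, 13, 23, 16, 12, 9], Circular: [22, 21, 22, 23]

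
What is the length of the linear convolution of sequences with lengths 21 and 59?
Linear/full convolution length: m + n - 1 = 21 + 59 - 1 = 79

79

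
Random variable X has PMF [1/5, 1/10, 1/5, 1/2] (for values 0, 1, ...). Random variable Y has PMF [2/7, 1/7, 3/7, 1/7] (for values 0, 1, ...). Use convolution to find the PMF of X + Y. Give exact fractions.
P(X+Y=k) = Σ_i P(X=i)·P(Y=k-i) — a convolution of [1/5, 1/10, 1/5, 1/2] and [2/7, 1/7, 3/7, 1/7]. P(X+Y=0) = (1/5)×(2/7) = 2/35; P(X+Y=1) = (1/5)×(1/7) + (1/10)×(2/7) = 1/35 + 1/35 = 2/35; P(X+Y=2) = (1/5)×(3/7) + (1/10)×(1/7) + (1/5)×(2/7) = 3/35 + 1/70 + 2/35 = 11/70; P(X+Y=3) = (1/5)×(1/7) + (1/10)×(3/7) + (1/5)×(1/7) + (1/2)×(2/7) = 1/35 + 3/70 + 1/35 + 1/7 = 17/70; P(X+Y=4) = (1/10)×(1/7) + (1/5)×(3/7) + (1/2)×(1/7) = 1/70 + 3/35 + 1/14 = 6/35; P(X+Y=5) = (1/5)×(1/7) + (1/2)×(3/7) = 1/35 + 3/14 = 17/70; P(X+Y=6) = (1/2)×(1/7) = 1/14. PMF: [2/35, 2/35, 11/70, 17/70, 6/35, 17/70, 1/14] (sums to 1 ✓)

[2/35, 2/35, 11/70, 17/70, 6/35, 17/70, 1/14]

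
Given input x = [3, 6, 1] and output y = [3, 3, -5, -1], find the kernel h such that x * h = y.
Output length 4 = len(x) + len(h) - 1 ⇒ len(h) = 2. Solve h forward using h[k] = (y[k] - Σ_{i≥1} x[i]·h[k-i]) / x[0]: h[0] = y[0] / x[0] = 3 / 3 = 1; h[1] = (y[1] - 6×1) / x[0] = (3 - 6×1) / 3 = -1. So h = [1, -1]. Forward-check [3, 6, 1] * [1, -1]: y[0] = 3×1 = 3; y[1] = 3×-1 + 6×1 = 3; y[2] = 6×-1 + 1×1 = -5; y[3] = 1×-1 = -1 → [3, 3, -5, -1] ✓

[1, -1]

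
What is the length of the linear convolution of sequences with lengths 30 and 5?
Linear/full convolution length: m + n - 1 = 30 + 5 - 1 = 34

34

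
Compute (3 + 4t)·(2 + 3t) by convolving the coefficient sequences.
Ascending coefficients: a = [3, 4], b = [2, 3]. c[0] = 3×2 = 6; c[1] = 3×3 + 4×2 = 17; c[2] = 4×3 = 12. Result coefficients: [6, 17, 12] → 6 + 17t + 12t^2

6 + 17t + 12t^2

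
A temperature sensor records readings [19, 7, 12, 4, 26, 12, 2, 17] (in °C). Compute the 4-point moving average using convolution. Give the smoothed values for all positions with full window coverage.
4-point moving average kernel = [1, 1, 1, 1]. Apply in 'valid' mode (full window coverage): avg[0] = (19 + 7 + 12 + 4) / 4 = 10.5; avg[1] = (7 + 12 + 4 + 26) / 4 = 12.25; avg[2] = (12 + 4 + 26 + 12) / 4 = 13.5; avg[3] = (4 + 26 + 12 + 2) / 4 = 11.0; avg[4] = (26 + 12 + 2 + 17) / 4 = 14.25. Smoothed values: [10.5, 12.25, 13.5, 11.0, 14.25]

[10.5, 12.25, 13.5, 11.0, 14.25]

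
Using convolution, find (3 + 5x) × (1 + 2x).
Ascending coefficients: a = [3, 5], b = [1, 2]. c[0] = 3×1 = 3; c[1] = 3×2 + 5×1 = 11; c[2] = 5×2 = 10. Result coefficients: [3, 11, 10] → 3 + 11x + 10x^2

3 + 11x + 10x^2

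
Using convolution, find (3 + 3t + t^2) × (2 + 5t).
Ascending coefficients: a = [3, 3, 1], b = [2, 5]. c[0] = 3×2 = 6; c[1] = 3×5 + 3×2 = 21; c[2] = 3×5 + 1×2 = 17; c[3] = 1×5 = 5. Result coefficients: [6, 21, 17, 5] → 6 + 21t + 17t^2 + 5t^3

6 + 21t + 17t^2 + 5t^3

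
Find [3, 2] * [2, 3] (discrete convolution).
y[0] = 3×2 = 6; y[1] = 3×3 + 2×2 = 13; y[2] = 2×3 = 6

[6, 13, 6]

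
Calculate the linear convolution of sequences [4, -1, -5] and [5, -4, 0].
y[0] = 4×5 = 20; y[1] = 4×-4 + -1×5 = -21; y[2] = 4×0 + -1×-4 + -5×5 = -21; y[3] = -1×0 + -5×-4 = 20; y[4] = -5×0 = 0

[20, -21, -21, 20, 0]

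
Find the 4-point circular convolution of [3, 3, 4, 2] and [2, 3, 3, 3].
Use y[k] = Σ_j x[j]·h[(k-j) mod 4]. y[0] = 3×2 + 3×3 + 4×3 + 2×3 = 33; y[1] = 3×3 + 3×2 + 4×3 + 2×3 = 33; y[2] = 3×3 + 3×3 + 4×2 + 2×3 = 32; y[3] = 3×3 + 3×3 + 4×3 + 2×2 = 34. Result: [33, 33, 32, 34]

[33, 33, 32, 34]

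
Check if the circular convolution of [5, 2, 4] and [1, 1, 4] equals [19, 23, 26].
Recompute circular convolution of [5, 2, 4] and [1, 1, 4]: y[0] = 5×1 + 2×4 + 4×1 = 17; y[1] = 5×1 + 2×1 + 4×4 = 23; y[2] = 5×4 + 2×1 + 4×1 = 26 → [17, 23, 26]. Compare to given [19, 23, 26]: they differ at index 0: given 19, correct 17, so answer: No

No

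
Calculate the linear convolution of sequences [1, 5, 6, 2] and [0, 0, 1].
y[0] = 1×0 = 0; y[1] = 1×0 + 5×0 = 0; y[2] = 1×1 + 5×0 + 6×0 = 1; y[3] = 5×1 + 6×0 + 2×0 = 5; y[4] = 6×1 + 2×0 = 6; y[5] = 2×1 = 2

[0, 0, 1, 5, 6, 2]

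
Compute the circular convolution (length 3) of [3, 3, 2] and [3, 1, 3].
Use y[k] = Σ_j u[j]·v[(k-j) mod 3]. y[0] = 3×3 + 3×3 + 2×1 = 20; y[1] = 3×1 + 3×3 + 2×3 = 18; y[2] = 3×3 + 3×1 + 2×3 = 18. Result: [20, 18, 18]

[20, 18, 18]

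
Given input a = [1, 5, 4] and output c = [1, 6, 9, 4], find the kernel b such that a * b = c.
Output length 4 = len(a) + len(b) - 1 ⇒ len(b) = 2. Solve b forward using b[k] = (c[k] - Σ_{i≥1} a[i]·b[k-i]) / a[0]: b[0] = c[0] / a[0] = 1 / 1 = 1; b[1] = (c[1] - 5×1) / a[0] = (6 - 5×1) / 1 = 1. So b = [1, 1]. Forward-check [1, 5, 4] * [1, 1]: c[0] = 1×1 = 1; c[1] = 1×1 + 5×1 = 6; c[2] = 5×1 + 4×1 = 9; c[3] = 4×1 = 4 → [1, 6, 9, 4] ✓

[1, 1]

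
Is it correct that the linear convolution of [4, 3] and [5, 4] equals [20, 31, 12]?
Recompute linear convolution of [4, 3] and [5, 4]: y[0] = 4×5 = 20; y[1] = 4×4 + 3×5 = 31; y[2] = 3×4 = 12 → [20, 31, 12]. Given [20, 31, 12] matches, so answer: Yes

Yes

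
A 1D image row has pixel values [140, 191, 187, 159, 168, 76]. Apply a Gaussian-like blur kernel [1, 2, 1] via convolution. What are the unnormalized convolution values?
Convolve image row [140, 191, 187, 159, 168, 76] with kernel [1, 2, 1]: y[0] = 140×1 = 140; y[1] = 140×2 + 191×1 = 471; y[2] = 140×1 + 191×2 + 187×1 = 709; y[3] = 191×1 + 187×2 + 159×1 = 724; y[4] = 187×1 + 159×2 + 168×1 = 673; y[5] = 159×1 + 168×2 + 76×1 = 571; y[6] = 168×1 + 76×2 = 320; y[7] = 76×1 = 76 → [140, 471, 709, 724, 673, 571, 320, 76]. Normalization factor = sum(kernel) = 4.

[140, 471, 709, 724, 673, 571, 320, 76]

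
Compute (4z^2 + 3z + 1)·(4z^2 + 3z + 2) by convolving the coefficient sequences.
Ascending coefficients: a = [1, 3, 4], b = [2, 3, 4]. c[0] = 1×2 = 2; c[1] = 1×3 + 3×2 = 9; c[2] = 1×4 + 3×3 + 4×2 = 21; c[3] = 3×4 + 4×3 = 24; c[4] = 4×4 = 16. Result coefficients: [2, 9, 21, 24, 16] → 16z^4 + 24z^3 + 21z^2 + 9z + 2

16z^4 + 24z^3 + 21z^2 + 9z + 2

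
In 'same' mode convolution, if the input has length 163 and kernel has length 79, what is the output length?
'Same' mode returns an output with the same length as the input: 163

163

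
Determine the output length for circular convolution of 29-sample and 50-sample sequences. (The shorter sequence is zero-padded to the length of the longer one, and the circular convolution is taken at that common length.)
Circular convolution (zero-padding the shorter input) has length max(m, n) = max(29, 50) = 50

50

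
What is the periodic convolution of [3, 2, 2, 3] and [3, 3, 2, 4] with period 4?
Use y[k] = Σ_j u[j]·v[(k-j) mod 4]. y[0] = 3×3 + 2×4 + 2×2 + 3×3 = 30; y[1] = 3×3 + 2×3 + 2×4 + 3×2 = 29; y[2] = 3×2 + 2×3 + 2×3 + 3×4 = 30; y[3] = 3×4 + 2×2 + 2×3 + 3×3 = 31. Result: [30, 29, 30, 31]

[30, 29, 30, 31]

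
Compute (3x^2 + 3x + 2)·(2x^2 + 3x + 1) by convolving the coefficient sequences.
Ascending coefficients: a = [2, 3, 3], b = [1, 3, 2]. c[0] = 2×1 = 2; c[1] = 2×3 + 3×1 = 9; c[2] = 2×2 + 3×3 + 3×1 = 16; c[3] = 3×2 + 3×3 = 15; c[4] = 3×2 = 6. Result coefficients: [2, 9, 16, 15, 6] → 6x^4 + 15x^3 + 16x^2 + 9x + 2

6x^4 + 15x^3 + 16x^2 + 9x + 2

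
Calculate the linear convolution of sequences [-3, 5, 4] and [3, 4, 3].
y[0] = -3×3 = -9; y[1] = -3×4 + 5×3 = 3; y[2] = -3×3 + 5×4 + 4×3 = 23; y[3] = 5×3 + 4×4 = 31; y[4] = 4×3 = 12

[-9, 3, 23, 31, 12]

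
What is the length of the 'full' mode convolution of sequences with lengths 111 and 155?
Linear/full convolution length: m + n - 1 = 111 + 155 - 1 = 265

265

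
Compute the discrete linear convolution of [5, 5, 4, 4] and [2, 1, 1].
y[0] = 5×2 = 10; y[1] = 5×1 + 5×2 = 15; y[2] = 5×1 + 5×1 + 4×2 = 18; y[3] = 5×1 + 4×1 + 4×2 = 17; y[4] = 4×1 + 4×1 = 8; y[5] = 4×1 = 4

[10, 15, 18, 17, 8, 4]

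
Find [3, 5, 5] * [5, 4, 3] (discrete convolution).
y[0] = 3×5 = 15; y[1] = 3×4 + 5×5 = 37; y[2] = 3×3 + 5×4 + 5×5 = 54; y[3] = 5×3 + 5×4 = 35; y[4] = 5×3 = 15

[15, 37, 54, 35, 15]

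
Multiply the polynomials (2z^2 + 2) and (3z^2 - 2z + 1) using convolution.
Ascending coefficients: a = [2, 0, 2], b = [1, -2, 3]. c[0] = 2×1 = 2; c[1] = 2×-2 + 0×1 = -4; c[2] = 2×3 + 0×-2 + 2×1 = 8; c[3] = 0×3 + 2×-2 = -4; c[4] = 2×3 = 6. Result coefficients: [2, -4, 8, -4, 6] → 6z^4 - 4z^3 + 8z^2 - 4z + 2

6z^4 - 4z^3 + 8z^2 - 4z + 2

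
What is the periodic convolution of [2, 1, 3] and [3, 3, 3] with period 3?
Use y[k] = Σ_j u[j]·v[(k-j) mod 3]. y[0] = 2×3 + 1×3 + 3×3 = 18; y[1] = 2×3 + 1×3 + 3×3 = 18; y[2] = 2×3 + 1×3 + 3×3 = 18. Result: [18, 18, 18]

[18, 18, 18]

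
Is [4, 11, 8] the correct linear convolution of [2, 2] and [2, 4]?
Recompute linear convolution of [2, 2] and [2, 4]: y[0] = 2×2 = 4; y[1] = 2×4 + 2×2 = 12; y[2] = 2×4 = 8 → [4, 12, 8]. Compare to given [4, 11, 8]: they differ at index 1: given 11, correct 12, so answer: No

No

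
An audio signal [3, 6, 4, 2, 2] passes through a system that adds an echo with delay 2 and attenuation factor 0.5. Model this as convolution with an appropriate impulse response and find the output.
Direct-path + delayed-attenuated-path model → impulse response h = [1, 0, 0.5] (1 at lag 0, 0.5 at lag 2). Output y[n] = x[n] + 0.5·x[n - 2] (with x[n] = 0 outside 0..4): y[0] = 3 + 0.5×0 = 3; y[1] = 6 + 0.5×0 = 6; y[2] = 4 + 0.5×3 = 5.5; y[3] = 2 + 0.5×6 = 5.0; y[4] = 2 + 0.5×4 = 4.0; y[5] = 0 + 0.5×2 = 1.0; y[6] = 0 + 0.5×2 = 1.0. So y = [3, 6, 5.5, 5.0, 4.0, 1.0, 1.0]

[3, 6, 5.5, 5.0, 4.0, 1.0, 1.0]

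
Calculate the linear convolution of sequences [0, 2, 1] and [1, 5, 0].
y[0] = 0×1 = 0; y[1] = 0×5 + 2×1 = 2; y[2] = 0×0 + 2×5 + 1×1 = 11; y[3] = 2×0 + 1×5 = 5; y[4] = 1×0 = 0

[0, 2, 11, 5, 0]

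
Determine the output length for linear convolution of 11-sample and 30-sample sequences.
Linear/full convolution length: m + n - 1 = 11 + 30 - 1 = 40

40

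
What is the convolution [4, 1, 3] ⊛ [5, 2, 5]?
y[0] = 4×5 = 20; y[1] = 4×2 + 1×5 = 13; y[2] = 4×5 + 1×2 + 3×5 = 37; y[3] = 1×5 + 3×2 = 11; y[4] = 3×5 = 15

[20, 13, 37, 11, 15]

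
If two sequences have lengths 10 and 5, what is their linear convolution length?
Linear/full convolution length: m + n - 1 = 10 + 5 - 1 = 14

14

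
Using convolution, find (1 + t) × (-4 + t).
Ascending coefficients: a = [1, 1], b = [-4, 1]. c[0] = 1×-4 = -4; c[1] = 1×1 + 1×-4 = -3; c[2] = 1×1 = 1. Result coefficients: [-4, -3, 1] → -4 - 3t + t^2

-4 - 3t + t^2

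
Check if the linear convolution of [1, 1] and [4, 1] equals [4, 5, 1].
Recompute linear convolution of [1, 1] and [4, 1]: y[0] = 1×4 = 4; y[1] = 1×1 + 1×4 = 5; y[2] = 1×1 = 1 → [4, 5, 1]. Given [4, 5, 1] matches, so answer: Yes

Yes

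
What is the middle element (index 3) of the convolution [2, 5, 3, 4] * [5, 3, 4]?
Use y[k] = Σ_i a[i]·b[k-i] at k=3. y[3] = 5×4 + 3×3 + 4×5 = 49

49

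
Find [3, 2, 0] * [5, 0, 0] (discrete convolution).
y[0] = 3×5 = 15; y[1] = 3×0 + 2×5 = 10; y[2] = 3×0 + 2×0 + 0×5 = 0; y[3] = 2×0 + 0×0 = 0; y[4] = 0×0 = 0

[15, 10, 0, 0, 0]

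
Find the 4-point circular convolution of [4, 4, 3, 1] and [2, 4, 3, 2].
Use y[k] = Σ_j f[j]·g[(k-j) mod 4]. y[0] = 4×2 + 4×2 + 3×3 + 1×4 = 29; y[1] = 4×4 + 4×2 + 3×2 + 1×3 = 33; y[2] = 4×3 + 4×4 + 3×2 + 1×2 = 36; y[3] = 4×2 + 4×3 + 3×4 + 1×2 = 34. Result: [29, 33, 36, 34]

[29, 33, 36, 34]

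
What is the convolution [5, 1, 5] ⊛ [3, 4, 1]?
y[0] = 5×3 = 15; y[1] = 5×4 + 1×3 = 23; y[2] = 5×1 + 1×4 + 5×3 = 24; y[3] = 1×1 + 5×4 = 21; y[4] = 5×1 = 5

[15, 23, 24, 21, 5]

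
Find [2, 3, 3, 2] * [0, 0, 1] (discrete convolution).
y[0] = 2×0 = 0; y[1] = 2×0 + 3×0 = 0; y[2] = 2×1 + 3×0 + 3×0 = 2; y[3] = 3×1 + 3×0 + 2×0 = 3; y[4] = 3×1 + 2×0 = 3; y[5] = 2×1 = 2

[0, 0, 2, 3, 3, 2]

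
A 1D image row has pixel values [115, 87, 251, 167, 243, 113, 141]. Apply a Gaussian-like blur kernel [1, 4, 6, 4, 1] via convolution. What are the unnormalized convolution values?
Convolve image row [115, 87, 251, 167, 243, 113, 141] with kernel [1, 4, 6, 4, 1]: y[0] = 115×1 = 115; y[1] = 115×4 + 87×1 = 547; y[2] = 115×6 + 87×4 + 251×1 = 1289; y[3] = 115×4 + 87×6 + 251×4 + 167×1 = 2153; y[4] = 115×1 + 87×4 + 251×6 + 167×4 + 243×1 = 2880; y[5] = 87×1 + 251×4 + 167×6 + 243×4 + 113×1 = 3178; y[6] = 251×1 + 167×4 + 243×6 + 113×4 + 141×1 = 2970; y[7] = 167×1 + 243×4 + 113×6 + 141×4 = 2381; y[8] = 243×1 + 113×4 + 141×6 = 1541; y[9] = 113×1 + 141×4 = 677; y[10] = 141×1 = 141 → [115, 547, 1289, 2153, 2880, 3178, 2970, 2381, 1541, 677, 141]. Normalization factor = sum(kernel) = 16.

[115, 547, 1289, 2153, 2880, 3178, 2970, 2381, 1541, 677, 141]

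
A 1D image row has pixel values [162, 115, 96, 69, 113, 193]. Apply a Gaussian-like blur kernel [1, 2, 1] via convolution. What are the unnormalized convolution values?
Convolve image row [162, 115, 96, 69, 113, 193] with kernel [1, 2, 1]: y[0] = 162×1 = 162; y[1] = 162×2 + 115×1 = 439; y[2] = 162×1 + 115×2 + 96×1 = 488; y[3] = 115×1 + 96×2 + 69×1 = 376; y[4] = 96×1 + 69×2 + 113×1 = 347; y[5] = 69×1 + 113×2 + 193×1 = 488; y[6] = 113×1 + 193×2 = 499; y[7] = 193×1 = 193 → [162, 439, 488, 376, 347, 488, 499, 193]. Normalization factor = sum(kernel) = 4.

[162, 439, 488, 376, 347, 488, 499, 193]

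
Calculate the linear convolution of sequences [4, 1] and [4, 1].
y[0] = 4×4 = 16; y[1] = 4×1 + 1×4 = 8; y[2] = 1×1 = 1

[16, 8, 1]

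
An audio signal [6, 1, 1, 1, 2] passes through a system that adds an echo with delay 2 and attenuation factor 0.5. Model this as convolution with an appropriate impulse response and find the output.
Direct-path + delayed-attenuated-path model → impulse response h = [1, 0, 0.5] (1 at lag 0, 0.5 at lag 2). Output y[n] = x[n] + 0.5·x[n - 2] (with x[n] = 0 outside 0..4): y[0] = 6 + 0.5×0 = 6; y[1] = 1 + 0.5×0 = 1; y[2] = 1 + 0.5×6 = 4.0; y[3] = 1 + 0.5×1 = 1.5; y[4] = 2 + 0.5×1 = 2.5; y[5] = 0 + 0.5×1 = 0.5; y[6] = 0 + 0.5×2 = 1.0. So y = [6, 1, 4.0, 1.5, 2.5, 0.5, 1.0]

[6, 1, 4.0, 1.5, 2.5, 0.5, 1.0]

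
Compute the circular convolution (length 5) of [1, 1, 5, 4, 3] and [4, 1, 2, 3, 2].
Use y[k] = Σ_j a[j]·b[(k-j) mod 5]. y[0] = 1×4 + 1×2 + 5×3 + 4×2 + 3×1 = 32; y[1] = 1×1 + 1×4 + 5×2 + 4×3 + 3×2 = 33; y[2] = 1×2 + 1×1 + 5×4 + 4×2 + 3×3 = 40; y[3] = 1×3 + 1×2 + 5×1 + 4×4 + 3×2 = 32; y[4] = 1×2 + 1×3 + 5×2 + 4×1 + 3×4 = 31. Result: [32, 33, 40, 32, 31]

[32, 33, 40, 32, 31]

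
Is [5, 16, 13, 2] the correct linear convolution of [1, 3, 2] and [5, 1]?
Recompute linear convolution of [1, 3, 2] and [5, 1]: y[0] = 1×5 = 5; y[1] = 1×1 + 3×5 = 16; y[2] = 3×1 + 2×5 = 13; y[3] = 2×1 = 2 → [5, 16, 13, 2]. Given [5, 16, 13, 2] matches, so answer: Yes

Yes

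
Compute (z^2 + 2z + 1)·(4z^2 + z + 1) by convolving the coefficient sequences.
Ascending coefficients: a = [1, 2, 1], b = [1, 1, 4]. c[0] = 1×1 = 1; c[1] = 1×1 + 2×1 = 3; c[2] = 1×4 + 2×1 + 1×1 = 7; c[3] = 2×4 + 1×1 = 9; c[4] = 1×4 = 4. Result coefficients: [1, 3, 7, 9, 4] → 4z^4 + 9z^3 + 7z^2 + 3z + 1

4z^4 + 9z^3 + 7z^2 + 3z + 1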